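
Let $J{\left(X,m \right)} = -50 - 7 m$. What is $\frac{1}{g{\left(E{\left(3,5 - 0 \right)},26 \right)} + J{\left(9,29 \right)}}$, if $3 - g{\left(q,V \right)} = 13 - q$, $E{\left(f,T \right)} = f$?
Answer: $- \frac{1}{260} \approx -0.0038462$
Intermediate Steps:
$g{\left(q,V \right)} = -10 + q$ ($g{\left(q,V \right)} = 3 - \left(13 - q\right) = 3 + \left(-13 + q\right) = -10 + q$)
$\frac{1}{g{\left(E{\left(3,5 - 0 \right)},26 \right)} + J{\left(9,29 \right)}} = \frac{1}{\left(-10 + 3\right) - 253} = \frac{1}{-7 - 253} = \frac{1}{-260} = - \frac{1}{260}$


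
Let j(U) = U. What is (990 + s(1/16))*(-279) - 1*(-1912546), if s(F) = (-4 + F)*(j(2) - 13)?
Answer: 25988029/16 ≈ 1.6243e+6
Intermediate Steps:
s(F) = 44 - 11*F (s(F) = (-4 + F)*(2 - 13) = (-4 + F)*(-11) = 44 - 11*F)
(990 + s(1/16))*(-279) - 1*(-1912546) = (990 + (44 - 11/16))*(-279) - 1*(-1912546) = (990 + (44 - 11*1/16))*(-279) + 1912546 = (990 + (44 - 11/16))*(-279) + 1912546 = (990 + 693/16)*(-279) + 1912546 = (16533/16)*(-279) + 1912546 = -4612707/16 + 1912546 = 25988029/16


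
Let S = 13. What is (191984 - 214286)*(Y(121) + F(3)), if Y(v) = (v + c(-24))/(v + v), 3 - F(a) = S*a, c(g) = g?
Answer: 96065865/121 ≈ 7.9393e+5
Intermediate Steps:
F(a) = 3 - 13*a
Y(v) = (-24 + v)/(2*v) (Y(v) = (v - 24)/(v + v) = (-24 + v)/((2*v)) = (-24 + v)*(1/(2*v)) = (-24 + v)/(2*v))
(191984 - 214286)*(Y(121) + F(3)) = (191984 - 214286)*((½)*(-24 + 121)/121 + (3 - 13*3)) = -22302*((½)*(1/121)*97 + (3 - 39)) = -22302*(97/242 - 36) = -22302*(-8615/242) = 96065865/121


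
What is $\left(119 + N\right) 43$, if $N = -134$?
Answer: $-645$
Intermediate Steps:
$\left(119 + N\right) 43 = \left(119 - 134\right) 43 = \left(-15\right) 43 = -645$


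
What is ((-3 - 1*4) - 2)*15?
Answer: -135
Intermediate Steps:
((-3 - 1*4) - 2)*15 = ((-3 - 4) - 2)*15 = (-7 - 2)*15 = -9*15 = -135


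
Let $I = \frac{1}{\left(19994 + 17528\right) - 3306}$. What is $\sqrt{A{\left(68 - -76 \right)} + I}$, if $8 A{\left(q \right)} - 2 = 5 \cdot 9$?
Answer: $\frac{23 \sqrt{812630}}{8554} \approx 2.4238$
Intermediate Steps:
$A{\left(q \right)} = \frac{47}{8}$ ($A{\left(q \right)} = \frac{1}{4} + \frac{5 \cdot 9}{8} = \frac{1}{4} + \frac{1}{8} \cdot 45 = \frac{1}{4} + \frac{45}{8} = \frac{47}{8}$)
$I = \frac{1}{34216}$ ($I = \frac{1}{37522 - 3306} = \frac{1}{34216} \approx 2.9226 \cdot 10^{-5}$)
$\sqrt{A{\left(68 - -76 \right)} + I} = \sqrt{\frac{47}{8} + \frac{1}{34216}} = \sqrt{\frac{50255}{8554}} = \frac{23 \sqrt{812630}}{8554}$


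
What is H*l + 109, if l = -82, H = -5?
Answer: 519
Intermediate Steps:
H*l + 109 = -5*(-82) + 109 = 410 + 109 = 519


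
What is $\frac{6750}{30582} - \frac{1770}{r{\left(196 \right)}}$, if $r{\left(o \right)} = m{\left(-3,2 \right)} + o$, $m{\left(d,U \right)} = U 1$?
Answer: $- \frac{488830}{56067} \approx -8.7187$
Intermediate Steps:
$m{\left(d,U \right)} = U$
$r{\left(o \right)} = 2 + o$
$\frac{6750}{30582} - \frac{1770}{r{\left(196 \right)}} = \frac{6750}{30582} - \frac{1770}{2 + 196} = 6750 \cdot \frac{1}{30582} - \frac{1770}{198} = \frac{375}{1699} - \frac{295}{33} = - \frac{488830}{56067}$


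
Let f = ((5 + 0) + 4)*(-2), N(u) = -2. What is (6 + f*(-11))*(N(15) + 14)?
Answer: 2448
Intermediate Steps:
f = -18 (f = (5 + 4)*(-2) = 9*(-2) = -18)
(6 + f*(-11))*(N(15) + 14) = (6 - 18*(-11))*(-2 + 14) = (6 + 198)*12 = 204*12 = 2448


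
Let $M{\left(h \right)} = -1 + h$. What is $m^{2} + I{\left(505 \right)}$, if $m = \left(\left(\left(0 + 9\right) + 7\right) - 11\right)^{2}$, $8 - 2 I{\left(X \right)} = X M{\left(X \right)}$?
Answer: $-126631$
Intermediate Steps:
$I{\left(X \right)} = 4 - \frac{X \left(-1 + X\right)}{2}$
$m = 25$ ($m = \left(\left(9 + 7\right) - 11\right)^{2} = \left(16 - 11\right)^{2} = 5^{2} = 25$)
$m^{2} + I{\left(505 \right)} = 25^{2} + \left(4 - \frac{505 \left(-1 + 505\right)}{2}\right) = 625 + \left(4 - \frac{505}{2} \cdot 504\right) = 625 + \left(4 - 127260\right) = 625 - 127256 = -126631$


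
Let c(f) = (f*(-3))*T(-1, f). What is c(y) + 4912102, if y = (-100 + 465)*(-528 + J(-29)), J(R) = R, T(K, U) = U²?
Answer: 25209569751704977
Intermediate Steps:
y = -203305 (y = (-100 + 465)*(-528 - 29) = 365*(-557) = -203305)
c(f) = -3*f³ (c(f) = (f*(-3))*f² = (-3*f)*f² = -3*f³)
c(y) + 4912102 = -3*(-203305)³ + 4912102 = -3*(-8403189915597625) + 4912102 = 25209569746792875 + 4912102 = 25209569751704977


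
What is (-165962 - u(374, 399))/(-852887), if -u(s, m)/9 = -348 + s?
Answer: 165728/852887 ≈ 0.19431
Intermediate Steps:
u(s, m) = 3132 - 9*s (u(s, m) = -9*(-348 + s) = 3132 - 9*s)
(-165962 - u(374, 399))/(-852887) = (-165962 - (3132 - 9*374))/(-852887) = (-165962 - (3132 - 3366))*(-1/852887) = (-165962 - 1*(-234))*(-1/852887) = (-165962 + 234)*(-1/852887) = -165728*(-1/852887) = 165728/852887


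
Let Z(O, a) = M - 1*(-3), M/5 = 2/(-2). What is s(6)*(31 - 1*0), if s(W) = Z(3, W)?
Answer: -62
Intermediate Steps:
M = -5 (M = 5*(2/(-2)) = 5*(2*(-½)) = 5*(-1) = -5)
Z(O, a) = -2 (Z(O, a) = -5 - 1*(-3) = -5 + 3 = -2)
s(W) = -2
s(6)*(31 - 1*0) = -2*(31 - 1*0) = -2*(31 + 0) = -2*31 = -62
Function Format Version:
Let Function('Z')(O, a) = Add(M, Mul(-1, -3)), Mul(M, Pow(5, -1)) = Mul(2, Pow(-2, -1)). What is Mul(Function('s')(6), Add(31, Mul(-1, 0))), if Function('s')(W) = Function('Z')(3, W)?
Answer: -62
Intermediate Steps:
M = -5 (M = Mul(5, Mul(2, Pow(-2, -1))) = Mul(5, Mul(2, Rational(-1, 2))) = Mul(5, -1) = -5)
Function('Z')(O, a) = -2 (Function('Z')(O, a) = Add(-5, Mul(-1, -3)) = Add(-5, 3) = -2)
Function('s')(W) = -2
Mul(Function('s')(6), Add(31, Mul(-1, 0))) = Mul(-2, Add(31, Mul(-1, 0))) = Mul(-2, Add(31, 0)) = Mul(-2, 31) = -62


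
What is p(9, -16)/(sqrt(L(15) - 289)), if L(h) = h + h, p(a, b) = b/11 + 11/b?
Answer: 377*I*sqrt(259)/45584 ≈ 0.1331*I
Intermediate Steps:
p(a, b) = 11/b + b/11 (p(a, b) = b*(1/11) + 11/b = b/11 + 11/b = 11/b + b/11)
L(h) = 2*h
p(9, -16)/(sqrt(L(15) - 289)) = (11/(-16) + (1/11)*(-16))/(sqrt(2*15 - 289)) = (11*(-1/16) - 16/11)/(sqrt(30 - 289)) = (-11/16 - 16/11)/(sqrt(-259)) = -377*(-I*sqrt(259)/259)/176 = -(-377)*I*sqrt(259)/45584 = 377*I*sqrt(259)/45584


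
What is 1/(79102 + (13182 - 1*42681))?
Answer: 1/49603 ≈ 2.0160e-5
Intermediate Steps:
1/(79102 + (13182 - 1*42681)) = 1/(79102 + (13182 - 42681)) = 1/(79102 - 29499) = 1/49603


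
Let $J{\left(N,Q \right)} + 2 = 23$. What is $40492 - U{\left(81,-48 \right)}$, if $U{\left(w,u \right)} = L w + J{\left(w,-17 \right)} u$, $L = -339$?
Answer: $68959$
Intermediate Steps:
$J{\left(N,Q \right)} = 21$ ($J{\left(N,Q \right)} = -2 + 23 = 21$)
$U{\left(w,u \right)} = - 339 w + 21 u$
$40492 - U{\left(81,-48 \right)} = 40492 - \left(\left(-339\right) 81 + 21 \left(-48\right)\right) = 40492 - \left(-27459 - 1008\right) = 40492 - -28467 = 40492 + 28467 = 68959$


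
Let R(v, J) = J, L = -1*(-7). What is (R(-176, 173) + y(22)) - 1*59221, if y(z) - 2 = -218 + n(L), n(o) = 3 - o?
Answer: -59268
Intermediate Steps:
L = 7
y(z) = -220 (y(z) = 2 + (-218 + (3 - 1*7)) = 2 + (-218 + (3 - 7)) = 2 + (-218 - 4) = 2 - 222 = -220)
(R(-176, 173) + y(22)) - 1*59221 = (173 - 220) - 1*59221 = -47 - 59221 = -59268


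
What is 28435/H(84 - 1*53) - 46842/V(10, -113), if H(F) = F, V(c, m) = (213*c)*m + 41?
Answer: 6844306417/7460119 ≈ 917.45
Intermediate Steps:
V(c, m) = 41 + 213*c*m (V(c, m) = 213*c*m + 41 = 41 + 213*c*m)
28435/H(84 - 1*53) - 46842/V(10, -113) = 28435/(84 - 1*53) - 46842/(41 + 213*10*(-113)) = 28435/(84 - 53) - 46842/(41 - 240690) = 28435/31 - 46842/(-240649) = 28435*(1/31) - 46842*(-1/240649) = 28435/31 + 46842/240649 = 6844306417/7460119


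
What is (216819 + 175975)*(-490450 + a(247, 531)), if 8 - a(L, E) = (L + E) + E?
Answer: -193156842294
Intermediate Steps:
a(L, E) = 8 - L - 2*E (a(L, E) = 8 - ((L + E) + E) = 8 - ((E + L) + E) = 8 - (L + 2*E) = 8 + (-L - 2*E) = 8 - L - 2*E)
(216819 + 175975)*(-490450 + a(247, 531)) = (216819 + 175975)*(-490450 + (8 - 1*247 - 2*531)) = 392794*(-490450 + (8 - 247 - 1062)) = 392794*(-490450 - 1301) = 392794*(-491751) = -193156842294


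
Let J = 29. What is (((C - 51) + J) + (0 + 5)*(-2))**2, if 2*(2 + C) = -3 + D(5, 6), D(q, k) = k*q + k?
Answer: 1225/4 ≈ 306.25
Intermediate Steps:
D(q, k) = k + k*q
C = 29/2 (C = -2 + (-3 + 6*(1 + 5))/2 = -2 + (-3 + 6*6)/2 = -2 + (-3 + 36)/2 = -2 + (1/2)*33 = -2 + 33/2 = 29/2 ≈ 14.500)
(((C - 51) + J) + (0 + 5)*(-2))**2 = (((29/2 - 51) + 29) + (0 + 5)*(-2))**2 = ((-73/2 + 29) + 5*(-2))**2 = (-15/2 - 10)**2 = (-35/2)**2 = 1225/4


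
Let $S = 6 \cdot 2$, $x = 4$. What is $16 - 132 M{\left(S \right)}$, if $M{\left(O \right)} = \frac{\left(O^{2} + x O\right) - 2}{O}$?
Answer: $-2074$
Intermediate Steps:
$S = 12$
$M{\left(O \right)} = \frac{-2 + O^{2} + 4 O}{O}$ ($M{\left(O \right)} = \frac{\left(O^{2} + 4 O\right) - 2}{O} = \frac{-2 + O^{2} + 4 O}{O}$)
$16 - 132 M{\left(S \right)} = 16 - 132 \left(4 + 12 - \frac{2}{12}\right) = 16 - 132 \left(4 + 12 - \frac{1}{6}\right) = 16 - 2090 = -2074$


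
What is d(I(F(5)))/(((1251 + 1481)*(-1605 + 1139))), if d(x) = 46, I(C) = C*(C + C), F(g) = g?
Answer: -23/636556 ≈ -3.6132e-5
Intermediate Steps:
I(C) = 2*C**2 (I(C) = C*(2*C) = 2*C**2)
d(I(F(5)))/(((1251 + 1481)*(-1605 + 1139))) = 46/(((1251 + 1481)*(-1605 + 1139))) = 46/((2732*(-466))) = 46/(-1273112) = 46*(-1/1273112) = -23/636556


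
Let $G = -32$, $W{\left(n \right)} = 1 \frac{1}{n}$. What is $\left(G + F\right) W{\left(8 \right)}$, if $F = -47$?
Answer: $- \frac{79}{8} \approx -9.875$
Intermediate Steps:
$W{\left(n \right)} = \frac{1}{n}$
$\left(G + F\right) W{\left(8 \right)} = \frac{-32 - 47}{8} = \left(-79\right) \frac{1}{8} = - \frac{79}{8}$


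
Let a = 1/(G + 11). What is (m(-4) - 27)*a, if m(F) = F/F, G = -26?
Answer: 26/15 ≈ 1.7333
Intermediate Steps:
m(F) = 1
a = -1/15 (a = 1/(-26 + 11) = 1/(-15) = -1/15 ≈ -0.066667)
(m(-4) - 27)*a = (1 - 27)*(-1/15) = -26*(-1/15) = 26/15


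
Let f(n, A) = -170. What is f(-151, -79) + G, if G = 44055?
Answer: 43885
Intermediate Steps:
f(-151, -79) + G = -170 + 44055 = 43885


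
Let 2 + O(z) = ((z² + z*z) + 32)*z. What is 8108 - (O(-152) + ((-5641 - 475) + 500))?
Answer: 7042206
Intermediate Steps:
O(z) = -2 + z*(32 + 2*z²) (O(z) = -2 + ((z² + z*z) + 32)*z = -2 + ((z² + z²) + 32)*z = -2 + (2*z² + 32)*z = -2 + (32 + 2*z²)*z = -2 + z*(32 + 2*z²))
8108 - (O(-152) + ((-5641 - 475) + 500)) = 8108 - ((-2 + 2*(-152)³ + 32*(-152)) + ((-5641 - 475) + 500)) = 8108 - ((-2 + 2*(-3511808) - 4864) + (-6116 + 500)) = 8108 - ((-2 - 7023616 - 4864) - 5616) = 8108 - (-7028482 - 5616) = 8108 - 1*(-7034098) = 8108 + 7034098 = 7042206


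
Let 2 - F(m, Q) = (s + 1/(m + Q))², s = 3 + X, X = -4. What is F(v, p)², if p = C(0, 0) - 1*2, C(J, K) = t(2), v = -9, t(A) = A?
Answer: 3844/6561 ≈ 0.58589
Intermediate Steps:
s = -1 (s = 3 - 4 = -1)
C(J, K) = 2
p = 0 (p = 2 - 1*2 = 2 - 2 = 0)
F(m, Q) = 2 - (-1 + 1/(Q + m))² (F(m, Q) = 2 - (-1 + 1/(m + Q))² = 2 - (-1 + 1/(Q + m))²)
F(v, p)² = (2 - (1 - 1*0 - 1*(-9))²/(0 - 9)²)² = (2 - 1*(1 + 0 + 9)²/(-9)²)² = (2 - 1*1/81*10²)² = (2 - 1*1/81*100)² = (2 - 100/81)² = (62/81)² = 3844/6561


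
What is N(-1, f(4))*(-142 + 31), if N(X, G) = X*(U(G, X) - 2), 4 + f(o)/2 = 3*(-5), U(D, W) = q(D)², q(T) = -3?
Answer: 777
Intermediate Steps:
U(D, W) = 9 (U(D, W) = (-3)² = 9)
f(o) = -38 (f(o) = -8 + 2*(3*(-5)) = -8 + 2*(-15) = -8 - 30 = -38)
N(X, G) = 7*X (N(X, G) = X*(9 - 2) = X*7 = 7*X)
N(-1, f(4))*(-142 + 31) = (7*(-1))*(-142 + 31) = -7*(-111) = 777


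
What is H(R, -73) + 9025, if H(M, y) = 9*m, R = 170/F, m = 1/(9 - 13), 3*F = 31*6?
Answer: 36091/4 ≈ 9022.8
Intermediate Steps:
F = 62 (F = (31*6)/3 = (⅓)*186 = 62)
m = -¼ (m = 1/(-4) = -¼ ≈ -0.25000)
R = 85/31 (R = 170/62 = 170*(1/62) = 85/31 ≈ 2.7419)
H(M, y) = -9/4 (H(M, y) = 9*(-¼) = -9/4)
H(R, -73) + 9025 = -9/4 + 9025 = 36091/4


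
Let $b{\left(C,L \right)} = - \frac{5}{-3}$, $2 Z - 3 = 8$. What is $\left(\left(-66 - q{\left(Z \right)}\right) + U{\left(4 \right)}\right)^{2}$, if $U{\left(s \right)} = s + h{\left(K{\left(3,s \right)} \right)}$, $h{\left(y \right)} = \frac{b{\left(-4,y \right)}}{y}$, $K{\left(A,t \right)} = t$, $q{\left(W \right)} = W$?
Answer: $\frac{648025}{144} \approx 4500.2$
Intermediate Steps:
$Z = \frac{11}{2}$ ($Z = \frac{3}{2} + \frac{1}{2} \cdot 8 = \frac{3}{2} + 4 = \frac{11}{2} \approx 5.5$)
$b{\left(C,L \right)} = \frac{5}{3}$ ($b{\left(C,L \right)} = \left(-5\right) \left(- \frac{1}{3}\right) = \frac{5}{3}$)
$h{\left(y \right)} = \frac{5}{3 y}$
$U{\left(s \right)} = s + \frac{5}{3 s}$
$\left(\left(-66 - q{\left(Z \right)}\right) + U{\left(4 \right)}\right)^{2} = \left(\left(-66 - \frac{11}{2}\right) + \left(4 + \frac{5}{3 \cdot 4}\right)\right)^{2} = \left(\left(-66 - \frac{11}{2}\right) + \left(4 + \frac{5}{3} \cdot \frac{1}{4}\right)\right)^{2} = \left(- \frac{143}{2} + \left(4 + \frac{5}{12}\right)\right)^{2} = \left(- \frac{143}{2} + \frac{53}{12}\right)^{2} = \left(- \frac{805}{12}\right)^{2} = \frac{648025}{144}$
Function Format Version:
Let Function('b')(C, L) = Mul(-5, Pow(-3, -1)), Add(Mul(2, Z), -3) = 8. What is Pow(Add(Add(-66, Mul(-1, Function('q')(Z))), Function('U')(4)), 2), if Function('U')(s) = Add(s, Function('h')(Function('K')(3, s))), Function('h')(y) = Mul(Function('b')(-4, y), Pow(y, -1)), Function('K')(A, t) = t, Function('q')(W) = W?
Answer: Rational(648025, 144) ≈ 4500.2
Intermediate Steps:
Z = Rational(11, 2) (Z = Add(Rational(3, 2), Mul(Rational(1, 2), 8)) = Add(Rational(3, 2), 4) = Rational(11, 2) ≈ 5.5000)
Function('b')(C, L) = Rational(5, 3) (Function('b')(C, L) = Mul(-5, Rational(-1, 3)) = Rational(5, 3))
Function('h')(y) = Mul(Rational(5, 3), Pow(y, -1))
Function('U')(s) = Add(s, Mul(Rational(5, 3), Pow(s, -1)))
Pow(Add(Add(-66, Mul(-1, Function('q')(Z))), Function('U')(4)), 2) = Pow(Add(Add(-66, Mul(-1, Rational(11, 2))), Add(4, Mul(Rational(5, 3), Pow(4, -1)))), 2) = Pow(Add(Add(-66, Rational(-11, 2)), Add(4, Mul(Rational(5, 3), Rational(1, 4)))), 2) = Pow(Add(Rational(-143, 2), Add(4, Rational(5, 12))), 2) = Pow(Add(Rational(-143, 2), Rational(53, 12)), 2) = Pow(Rational(-805, 12), 2) = Rational(648025, 144)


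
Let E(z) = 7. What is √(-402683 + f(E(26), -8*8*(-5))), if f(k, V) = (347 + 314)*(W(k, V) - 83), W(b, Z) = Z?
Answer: I*√246026 ≈ 496.01*I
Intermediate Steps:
f(k, V) = -54863 + 661*V (f(k, V) = (347 + 314)*(V - 83) = 661*(-83 + V) = -54863 + 661*V)
√(-402683 + f(E(26), -8*8*(-5))) = √(-402683 + (-54863 + 661*(-8*8*(-5)))) = √(-402683 + (-54863 + 661*(-64*(-5)))) = √(-402683 + (-54863 + 661*320)) = √(-402683 + (-54863 + 211520)) = √(-402683 + 156657) = √(-246026) = I*√246026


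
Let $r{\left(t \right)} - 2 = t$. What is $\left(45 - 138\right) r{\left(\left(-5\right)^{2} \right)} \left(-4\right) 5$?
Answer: $50220$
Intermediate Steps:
$r{\left(t \right)} = 2 + t$
$\left(45 - 138\right) r{\left(\left(-5\right)^{2} \right)} \left(-4\right) 5 = \left(45 - 138\right) \left(2 + \left(-5\right)^{2}\right) \left(-4\right) 5 = - 93 \left(2 + 25\right) \left(-4\right) 5 = - 93 \cdot 27 \left(-4\right) 5 = - 93 \left(\left(-108\right) 5\right) = \left(-93\right) \left(-540\right) = 50220$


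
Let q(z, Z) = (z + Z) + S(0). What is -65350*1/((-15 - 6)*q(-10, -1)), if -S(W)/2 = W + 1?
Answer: -65350/273 ≈ -239.38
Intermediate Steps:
S(W) = -2 - 2*W (S(W) = -2*(W + 1) = -2*(1 + W) = -2 - 2*W)
q(z, Z) = -2 + Z + z (q(z, Z) = (z + Z) + (-2 - 2*0) = (Z + z) + (-2 + 0) = (Z + z) - 2 = -2 + Z + z)
-65350*1/((-15 - 6)*q(-10, -1)) = -65350*1/((-15 - 6)*(-2 - 1 - 10)) = -65350/((-21*(-13))) = -65350/273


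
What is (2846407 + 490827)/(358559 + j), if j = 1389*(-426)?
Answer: -3337234/233155 ≈ -14.313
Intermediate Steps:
j = -591714
(2846407 + 490827)/(358559 + j) = (2846407 + 490827)/(358559 - 591714) = 3337234/(-233155) = 3337234*(-1/233155) = -3337234/233155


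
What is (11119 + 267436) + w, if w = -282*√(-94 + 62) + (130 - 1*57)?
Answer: 278628 - 1128*I*√2 ≈ 2.7863e+5 - 1595.2*I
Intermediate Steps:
w = 73 - 1128*I*√2 (w = -1128*I*√2 + (130 - 57) = -1128*I*√2 + 73 = 73 - 1128*I*√2 ≈ 73.0 - 1595.2*I)
(11119 + 267436) + w = (11119 + 267436) + (73 - 1128*I*√2) = 278555 + (73 - 1128*I*√2) = 278628 - 1128*I*√2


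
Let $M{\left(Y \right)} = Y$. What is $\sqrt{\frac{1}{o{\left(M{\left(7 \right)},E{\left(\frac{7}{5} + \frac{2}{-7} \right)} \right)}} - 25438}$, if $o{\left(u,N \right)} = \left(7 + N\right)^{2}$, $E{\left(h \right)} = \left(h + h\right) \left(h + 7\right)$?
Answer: $\frac{i \sqrt{24017248780077}}{30727} \approx 159.49 i$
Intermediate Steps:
$E{\left(h \right)} = 2 h \left(7 + h\right)$
$\sqrt{\frac{1}{o{\left(M{\left(7 \right)},E{\left(\frac{7}{5} + \frac{2}{-7} \right)} \right)}} - 25438} = \sqrt{\frac{1}{\left(7 + 2 \left(\frac{7}{5} + \frac{2}{-7}\right) \left(7 + \left(\frac{7}{5} + \frac{2}{-7}\right)\right)\right)^{2}} - 25438} = \sqrt{\frac{1}{\left(7 + 2 \left(7 \cdot \frac{1}{5} + 2 \left(- \frac{1}{7}\right)\right) \left(7 + \left(7 \cdot \frac{1}{5} + 2 \left(- \frac{1}{7}\right)\right)\right)\right)^{2}} - 25438} = \sqrt{\frac{1}{\left(7 + 2 \left(\frac{7}{5} - \frac{2}{7}\right) \left(7 + \left(\frac{7}{5} - \frac{2}{7}\right)\right)\right)^{2}} - 25438} = \sqrt{\frac{1}{\left(7 + 2 \cdot \frac{39}{35} \left(7 + \frac{39}{35}\right)\right)^{2}} - 25438} = \sqrt{\frac{1}{\left(7 + 2 \cdot \frac{39}{35} \cdot \frac{284}{35}\right)^{2}} - 25438} = \sqrt{\frac{1}{\left(7 + \frac{22152}{1225}\right)^{2}} - 25438} = \sqrt{\frac{1}{\left(\frac{30727}{1225}\right)^{2}} - 25438} = \sqrt{\frac{1}{\frac{944148529}{1500625}} - 25438} = \sqrt{\frac{1500625}{944148529} - 25438} = \sqrt{- \frac{24017248780077}{944148529}} = \frac{i \sqrt{24017248780077}}{30727}$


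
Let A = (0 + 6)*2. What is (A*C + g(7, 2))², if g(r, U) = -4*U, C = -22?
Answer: 73984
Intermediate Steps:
A = 12 (A = 6*2 = 12)
(A*C + g(7, 2))² = (12*(-22) - 4*2)² = (-264 - 8)² = (-272)² = 73984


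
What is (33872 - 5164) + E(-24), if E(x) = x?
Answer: 28684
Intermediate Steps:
(33872 - 5164) + E(-24) = (33872 - 5164) - 24 = 28708 - 24 = 28684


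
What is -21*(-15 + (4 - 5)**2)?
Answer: 294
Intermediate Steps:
-21*(-15 + (4 - 5)**2) = -21*(-15 + (-1)**2) = -21*(-15 + 1) = -21*(-14) = 294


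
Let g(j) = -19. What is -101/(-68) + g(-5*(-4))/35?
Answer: 2243/2380 ≈ 0.94244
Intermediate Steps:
-101/(-68) + g(-5*(-4))/35 = -101/(-68) - 19/35 = -101*(-1/68) - 19*1/35 = 101/68 - 19/35 = 2243/2380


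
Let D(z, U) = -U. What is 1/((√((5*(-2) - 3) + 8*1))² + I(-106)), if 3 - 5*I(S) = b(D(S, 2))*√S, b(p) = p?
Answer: -55/454 - 5*I*√106/454 ≈ -0.12115 - 0.11339*I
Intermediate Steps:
I(S) = ⅗ + 2*√S/5 (I(S) = ⅗ - (-1*2)*√S/5 = ⅗ - (-2)*√S/5 = ⅗ + 2*√S/5)
1/((√((5*(-2) - 3) + 8*1))² + I(-106)) = 1/((√((5*(-2) - 3) + 8*1))² + (⅗ + 2*√(-106)/5)) = 1/((√((-10 - 3) + 8))² + (⅗ + 2*(I*√106)/5)) = 1/((√(-13 + 8))² + (⅗ + 2*I*√106/5)) = 1/((√(-5))² + (⅗ + 2*I*√106/5)) = 1/((I*√5)² + (⅗ + 2*I*√106/5)) = 1/(-5 + (⅗ + 2*I*√106/5)) = 1/(-22/5 + 2*I*√106/5)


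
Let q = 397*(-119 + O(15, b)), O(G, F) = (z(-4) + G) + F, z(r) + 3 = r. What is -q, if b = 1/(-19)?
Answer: 837670/19 ≈ 44088.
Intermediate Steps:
b = -1/19 ≈ -0.052632
z(r) = -3 + r
O(G, F) = -7 + F + G (O(G, F) = ((-3 - 4) + G) + F = (-7 + G) + F = -7 + F + G)
q = -837670/19 (q = 397*(-119 + (-7 - 1/19 + 15)) = 397*(-119 + 151/19) = 397*(-2110/19) = -837670/19 ≈ -44088.)
-q = -1*(-837670/19) = 837670/19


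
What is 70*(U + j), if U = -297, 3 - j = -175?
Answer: -8330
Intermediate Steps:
j = 178 (j = 3 - 1*(-175) = 3 + 175 = 178)
70*(U + j) = 70*(-297 + 178) = 70*(-119) = -8330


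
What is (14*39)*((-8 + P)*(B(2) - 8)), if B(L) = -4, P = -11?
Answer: 124488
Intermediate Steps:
(14*39)*((-8 + P)*(B(2) - 8)) = (14*39)*((-8 - 11)*(-4 - 8)) = 546*(-19*(-12)) = 546*228 = 124488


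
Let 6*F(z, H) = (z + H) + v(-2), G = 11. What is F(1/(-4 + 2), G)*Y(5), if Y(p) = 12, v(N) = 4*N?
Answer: 5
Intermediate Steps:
F(z, H) = -4/3 + H/6 + z/6 (F(z, H) = ((z + H) + 4*(-2))/6 = ((H + z) - 8)/6 = (-8 + H + z)/6 = -4/3 + H/6 + z/6)
F(1/(-4 + 2), G)*Y(5) = (-4/3 + (⅙)*11 + 1/(6*(-4 + 2)))*12 = (-4/3 + 11/6 + (⅙)/(-2))*12 = (-4/3 + 11/6 + (⅙)*(-½))*12 = (-4/3 + 11/6 - 1/12)*12 = (5/12)*12 = 5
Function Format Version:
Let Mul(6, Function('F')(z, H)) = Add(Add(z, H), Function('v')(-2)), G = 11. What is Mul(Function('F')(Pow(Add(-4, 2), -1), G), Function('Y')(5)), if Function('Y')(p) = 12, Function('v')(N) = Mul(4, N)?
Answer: 5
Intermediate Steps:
Function('F')(z, H) = Add(Rational(-4, 3), Mul(Rational(1, 6), H), Mul(Rational(1, 6), z)) (Function('F')(z, H) = Mul(Rational(1, 6), Add(Add(z, H), Mul(4, -2))) = Mul(Rational(1, 6), Add(Add(H, z), -8)) = Mul(Rational(1, 6), Add(-8, H, z)) = Add(Rational(-4, 3), Mul(Rational(1, 6), H), Mul(Rational(1, 6), z)))
Mul(Function('F')(Pow(Add(-4, 2), -1), G), Function('Y')(5)) = Mul(Add(Rational(-4, 3), Mul(Rational(1, 6), 11), Mul(Rational(1, 6), Pow(Add(-4, 2), -1))), 12) = Mul(Add(Rational(-4, 3), Rational(11, 6), Mul(Rational(1, 6), Pow(-2, -1))), 12) = Mul(Add(Rational(-4, 3), Rational(11, 6), Mul(Rational(1, 6), Rational(-1, 2))), 12) = Mul(Add(Rational(-4, 3), Rational(11, 6), Rational(-1, 12)), 12) = Mul(Rational(5, 12), 12) = 5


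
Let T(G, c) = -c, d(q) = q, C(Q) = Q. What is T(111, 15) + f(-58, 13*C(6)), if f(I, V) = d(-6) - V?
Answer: -99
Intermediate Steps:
f(I, V) = -6 - V
T(111, 15) + f(-58, 13*C(6)) = -1*15 + (-6 - 13*6) = -15 + (-6 - 1*78) = -15 + (-6 - 78) = -15 - 84 = -99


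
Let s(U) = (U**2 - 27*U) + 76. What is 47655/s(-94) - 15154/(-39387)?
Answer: 410100157/90196230 ≈ 4.5468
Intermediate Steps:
s(U) = 76 + U**2 - 27*U
47655/s(-94) - 15154/(-39387) = 47655/(76 + (-94)**2 - 27*(-94)) - 15154/(-39387) = 47655/(76 + 8836 + 2538) - 15154*(-1/39387) = 47655/11450 + 15154/39387 = 47655*(1/11450) + 15154/39387 = 9531/2290 + 15154/39387 = 410100157/90196230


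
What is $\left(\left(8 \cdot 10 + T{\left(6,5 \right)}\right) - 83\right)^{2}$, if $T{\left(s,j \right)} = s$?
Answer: $9$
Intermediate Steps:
$\left(\left(8 \cdot 10 + T{\left(6,5 \right)}\right) - 83\right)^{2} = \left(\left(8 \cdot 10 + 6\right) - 83\right)^{2} = \left(\left(80 + 6\right) - 83\right)^{2} = \left(86 - 83\right)^{2} = 3^{2} = 9$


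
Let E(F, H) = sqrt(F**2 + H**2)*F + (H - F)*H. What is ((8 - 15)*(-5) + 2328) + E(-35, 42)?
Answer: 5597 - 245*sqrt(61) ≈ 3683.5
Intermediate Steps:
E(F, H) = F*sqrt(F**2 + H**2) + H*(H - F)
((8 - 15)*(-5) + 2328) + E(-35, 42) = ((8 - 15)*(-5) + 2328) + (42**2 - 35*sqrt((-35)**2 + 42**2) - 1*(-35)*42) = (-7*(-5) + 2328) + (1764 - 35*sqrt(1225 + 1764) + 1470) = (35 + 2328) + (1764 - 245*sqrt(61) + 1470) = 2363 + (1764 - 245*sqrt(61) + 1470) = 2363 + (3234 - 245*sqrt(61)) = 5597 - 245*sqrt(61)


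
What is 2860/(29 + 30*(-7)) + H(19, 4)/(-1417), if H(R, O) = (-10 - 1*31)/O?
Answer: -16203059/1025908 ≈ -15.794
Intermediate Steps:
H(R, O) = -41/O (H(R, O) = (-10 - 31)/O = -41/O)
2860/(29 + 30*(-7)) + H(19, 4)/(-1417) = 2860/(29 + 30*(-7)) - 41/4/(-1417) = 2860/(29 - 210) - 41*¼*(-1/1417) = 2860/(-181) - 41/4*(-1/1417) = 2860*(-1/181) + 41/5668 = -2860/181 + 41/5668 = -16203059/1025908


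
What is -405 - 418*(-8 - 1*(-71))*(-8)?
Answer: 210267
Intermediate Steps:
-405 - 418*(-8 - 1*(-71))*(-8) = -405 - 418*(-8 + 71)*(-8) = -405 - 26334*(-8) = -405 - 418*(-504) = -405 + 210672 = 210267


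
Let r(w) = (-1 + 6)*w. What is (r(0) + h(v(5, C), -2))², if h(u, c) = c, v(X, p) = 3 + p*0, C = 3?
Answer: 4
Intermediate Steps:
r(w) = 5*w
v(X, p) = 3 (v(X, p) = 3 + 0 = 3)
(r(0) + h(v(5, C), -2))² = (5*0 - 2)² = (0 - 2)² = (-2)² = 4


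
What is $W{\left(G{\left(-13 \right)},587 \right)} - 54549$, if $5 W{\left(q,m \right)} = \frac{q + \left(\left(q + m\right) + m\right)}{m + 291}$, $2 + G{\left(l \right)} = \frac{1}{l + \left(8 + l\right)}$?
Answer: $- \frac{2155220461}{39510} \approx -54549.0$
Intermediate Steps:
$G{\left(l \right)} = -2 + \frac{1}{8 + 2 l}$ ($G{\left(l \right)} = -2 + \frac{1}{l + \left(8 + l\right)} = -2 + \frac{1}{8 + 2 l}$)
$W{\left(q,m \right)} = \frac{2 m + 2 q}{5 \left(291 + m\right)}$ ($W{\left(q,m \right)} = \frac{\left(q + \left(\left(q + m\right) + m\right)\right) \frac{1}{m + 291}}{5} = \frac{\left(q + \left(\left(m + q\right) + m\right)\right) \frac{1}{291 + m}}{5} = \frac{\left(q + \left(q + 2 m\right)\right) \frac{1}{291 + m}}{5} = \frac{\left(2 m + 2 q\right) \frac{1}{291 + m}}{5} = \frac{\frac{1}{291 + m} \left(2 m + 2 q\right)}{5} = \frac{2 m + 2 q}{5 \left(291 + m\right)}$)
$W{\left(G{\left(-13 \right)},587 \right)} - 54549 = \frac{2 \left(587 + \frac{-15 - -52}{2 \left(4 - 13\right)}\right)}{5 \left(291 + 587\right)} - 54549 = \frac{2 \left(587 + \frac{-15 + 52}{2 \left(-9\right)}\right)}{5 \cdot 878} - 54549 = \frac{2}{5} \cdot \frac{1}{878} \left(587 + \frac{1}{2} \left(- \frac{1}{9}\right) 37\right) - 54549 = \frac{2}{5} \cdot \frac{1}{878} \left(587 - \frac{37}{18}\right) - 54549 = \frac{2}{5} \cdot \frac{1}{878} \cdot \frac{10529}{18} - 54549 = \frac{10529}{39510} - 54549 = - \frac{2155220461}{39510}$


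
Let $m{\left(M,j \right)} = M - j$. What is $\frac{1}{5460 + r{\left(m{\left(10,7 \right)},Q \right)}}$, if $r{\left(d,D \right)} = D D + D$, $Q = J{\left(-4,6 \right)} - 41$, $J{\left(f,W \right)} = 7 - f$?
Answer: $\frac{1}{6330} \approx 0.00015798$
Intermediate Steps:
$Q = -30$ ($Q = \left(7 - -4\right) - 41 = \left(7 + 4\right) - 41 = 11 - 41 = -30$)
$r{\left(d,D \right)} = D + D^{2}$ ($r{\left(d,D \right)} = D^{2} + D = D + D^{2}$)
$\frac{1}{5460 + r{\left(m{\left(10,7 \right)},Q \right)}} = \frac{1}{5460 - 30 \left(1 - 30\right)} = \frac{1}{5460 - -870} = \frac{1}{5460 + 870} = \frac{1}{6330}$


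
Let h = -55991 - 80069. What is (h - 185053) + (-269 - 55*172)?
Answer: -330842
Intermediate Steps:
h = -136060
(h - 185053) + (-269 - 55*172) = (-136060 - 185053) + (-269 - 55*172) = -321113 + (-269 - 9460) = -321113 - 9729 = -330842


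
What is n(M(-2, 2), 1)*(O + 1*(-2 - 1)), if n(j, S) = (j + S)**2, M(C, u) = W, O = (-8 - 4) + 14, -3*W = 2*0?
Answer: -1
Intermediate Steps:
W = 0 (W = -2*0/3 = -1/3*0 = 0)
O = 2 (O = -12 + 14 = 2)
M(C, u) = 0
n(j, S) = (S + j)**2
n(M(-2, 2), 1)*(O + 1*(-2 - 1)) = (1 + 0)**2*(2 + 1*(-2 - 1)) = 1**2*(2 + 1*(-3)) = 1*(2 - 3) = 1*(-1) = -1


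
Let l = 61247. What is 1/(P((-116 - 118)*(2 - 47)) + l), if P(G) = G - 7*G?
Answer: -1/1933 ≈ -0.00051733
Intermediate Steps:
P(G) = -6*G
1/(P((-116 - 118)*(2 - 47)) + l) = 1/(-6*(-116 - 118)*(2 - 47) + 61247) = 1/(-(-1404)*(-45) + 61247) = 1/(-6*10530 + 61247) = 1/(-63180 + 61247) = 1/(-1933) = -1/1933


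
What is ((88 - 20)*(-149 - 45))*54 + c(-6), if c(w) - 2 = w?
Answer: -712372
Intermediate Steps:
c(w) = 2 + w
((88 - 20)*(-149 - 45))*54 + c(-6) = ((88 - 20)*(-149 - 45))*54 + (2 - 6) = (68*(-194))*54 - 4 = -13192*54 - 4 = -712368 - 4 = -712372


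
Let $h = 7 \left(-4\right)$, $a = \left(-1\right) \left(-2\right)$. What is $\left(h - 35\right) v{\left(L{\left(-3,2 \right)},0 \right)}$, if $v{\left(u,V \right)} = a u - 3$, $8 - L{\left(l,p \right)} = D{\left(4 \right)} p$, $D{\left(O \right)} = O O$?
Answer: $3213$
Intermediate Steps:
$a = 2$
$D{\left(O \right)} = O^{2}$
$L{\left(l,p \right)} = 8 - 16 p$ ($L{\left(l,p \right)} = 8 - 4^{2} p = 8 - 16 p$)
$v{\left(u,V \right)} = -3 + 2 u$ ($v{\left(u,V \right)} = 2 u - 3 = -3 + 2 u$)
$h = -28$
$\left(h - 35\right) v{\left(L{\left(-3,2 \right)},0 \right)} = \left(-28 - 35\right) \left(-3 + 2 \left(8 - 32\right)\right) = - 63 \left(-3 + 2 \left(8 - 32\right)\right) = - 63 \left(-3 + 2 \left(-24\right)\right) = - 63 \left(-3 - 48\right) = \left(-63\right) \left(-51\right) = 3213$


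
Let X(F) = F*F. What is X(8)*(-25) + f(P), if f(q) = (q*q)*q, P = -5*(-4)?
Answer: 6400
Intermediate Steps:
P = 20
X(F) = F**2
f(q) = q**3 (f(q) = q**2*q = q**3)
X(8)*(-25) + f(P) = 8**2*(-25) + 20**3 = 64*(-25) + 8000 = -1600 + 8000 = 6400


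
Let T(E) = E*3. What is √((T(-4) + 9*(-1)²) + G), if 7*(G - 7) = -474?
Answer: I*√3122/7 ≈ 7.9821*I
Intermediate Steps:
G = -425/7 (G = 7 + (⅐)*(-474) = 7 - 474/7 = -425/7 ≈ -60.714)
T(E) = 3*E
√((T(-4) + 9*(-1)²) + G) = √((3*(-4) + 9*(-1)²) - 425/7) = √((-12 + 9*1) - 425/7) = √((-12 + 9) - 425/7) = √(-3 - 425/7) = √(-446/7) = I*√3122/7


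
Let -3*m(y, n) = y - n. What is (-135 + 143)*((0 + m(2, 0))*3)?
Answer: -16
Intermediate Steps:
m(y, n) = -y/3 + n/3 (m(y, n) = -(y - n)/3 = -y/3 + n/3)
(-135 + 143)*((0 + m(2, 0))*3) = (-135 + 143)*((0 + (-⅓*2 + (⅓)*0))*3) = 8*((0 + (-⅔ + 0))*3) = 8*((0 - ⅔)*3) = 8*(-⅔*3) = 8*(-2) = -16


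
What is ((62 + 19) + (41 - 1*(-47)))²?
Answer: 28561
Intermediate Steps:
((62 + 19) + (41 - 1*(-47)))² = (81 + (41 + 47))² = (81 + 88)² = 169² = 28561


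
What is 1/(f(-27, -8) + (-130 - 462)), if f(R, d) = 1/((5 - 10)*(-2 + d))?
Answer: -50/29599 ≈ -0.0016892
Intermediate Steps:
f(R, d) = 1/(10 - 5*d) (f(R, d) = 1/(-5*(-2 + d)) = 1/(10 - 5*d))
1/(f(-27, -8) + (-130 - 462)) = 1/(-1/(-10 + 5*(-8)) + (-130 - 462)) = 1/(-1/(-10 - 40) - 592) = 1/(-1/(-50) - 592) = 1/(-1*(-1/50) - 592) = 1/(1/50 - 592) = 1/(-29599/50) = -50/29599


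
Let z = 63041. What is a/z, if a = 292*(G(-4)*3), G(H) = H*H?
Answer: 14016/63041 ≈ 0.22233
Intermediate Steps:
G(H) = H²
a = 14016 (a = 292*((-4)²*3) = 292*(16*3) = 292*48 = 14016)
a/z = 14016/63041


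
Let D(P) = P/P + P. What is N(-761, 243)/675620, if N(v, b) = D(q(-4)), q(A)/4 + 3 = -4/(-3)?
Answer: -17/2026860 ≈ -8.3874e-6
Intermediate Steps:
q(A) = -20/3 (q(A) = -12 + 4*(-4/(-3)) = -12 + 4*(-4*(-⅓)) = -12 + 4*(4/3) = -12 + 16/3 = -20/3)
D(P) = 1 + P
N(v, b) = -17/3 (N(v, b) = 1 - 20/3 = -17/3)
N(-761, 243)/675620 = -17/3/675620 = -17/3*1/675620 = -17/2026860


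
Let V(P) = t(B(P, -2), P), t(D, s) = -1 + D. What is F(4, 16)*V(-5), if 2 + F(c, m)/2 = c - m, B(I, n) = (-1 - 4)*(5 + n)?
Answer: 448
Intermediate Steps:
B(I, n) = -25 - 5*n (B(I, n) = -5*(5 + n) = -25 - 5*n)
V(P) = -16 (V(P) = -1 + (-25 - 5*(-2)) = -1 + (-25 + 10) = -1 - 15 = -16)
F(c, m) = -4 - 2*m + 2*c (F(c, m) = -4 + 2*(c - m) = -4 + (-2*m + 2*c) = -4 - 2*m + 2*c)
F(4, 16)*V(-5) = (-4 - 2*16 + 2*4)*(-16) = (-4 - 32 + 8)*(-16) = -28*(-16) = 448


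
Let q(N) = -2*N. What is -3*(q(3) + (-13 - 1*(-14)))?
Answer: 15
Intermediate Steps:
-3*(q(3) + (-13 - 1*(-14))) = -3*(-2*3 + (-13 - 1*(-14))) = -3*(-6 + (-13 + 14)) = -3*(-6 + 1) = -3*(-5) = 15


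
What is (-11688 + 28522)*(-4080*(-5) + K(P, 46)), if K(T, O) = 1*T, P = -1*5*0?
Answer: 343413600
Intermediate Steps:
P = 0 (P = -5*0 = 0)
K(T, O) = T
(-11688 + 28522)*(-4080*(-5) + K(P, 46)) = (-11688 + 28522)*(-4080*(-5) + 0) = 16834*(20400 + 0) = 16834*20400 = 343413600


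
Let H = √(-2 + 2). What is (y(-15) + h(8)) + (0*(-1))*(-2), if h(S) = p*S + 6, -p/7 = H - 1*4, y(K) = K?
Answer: 215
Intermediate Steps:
H = 0 (H = √0 = 0)
p = 28 (p = -7*(0 - 1*4) = -7*(0 - 4) = -7*(-4) = 28)
h(S) = 6 + 28*S (h(S) = 28*S + 6 = 6 + 28*S)
(y(-15) + h(8)) + (0*(-1))*(-2) = (-15 + (6 + 28*8)) + (0*(-1))*(-2) = (-15 + (6 + 224)) + 0*(-2) = (-15 + 230) + 0 = 215 + 0 = 215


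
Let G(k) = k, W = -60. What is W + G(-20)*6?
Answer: -180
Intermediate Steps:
W + G(-20)*6 = -60 - 20*6 = -60 - 120 = -180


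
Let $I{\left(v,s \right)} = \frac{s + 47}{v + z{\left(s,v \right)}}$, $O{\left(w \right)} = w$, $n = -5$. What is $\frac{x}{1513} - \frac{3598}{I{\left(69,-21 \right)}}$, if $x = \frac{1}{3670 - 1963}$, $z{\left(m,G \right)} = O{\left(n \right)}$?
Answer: $- \frac{297360710963}{33574983} \approx -8856.6$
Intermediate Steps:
$z{\left(m,G \right)} = -5$
$x = \frac{1}{1707} \approx 0.00058582$
$I{\left(v,s \right)} = \frac{47 + s}{-5 + v}$ ($I{\left(v,s \right)} = \frac{s + 47}{v - 5} = \frac{47 + s}{-5 + v}$)
$\frac{x}{1513} - \frac{3598}{I{\left(69,-21 \right)}} = \frac{1}{1707 \cdot 1513} - \frac{3598}{\frac{1}{-5 + 69} \left(47 - 21\right)} = \frac{1}{1707} \cdot \frac{1}{1513} - \frac{3598}{\frac{1}{64} \cdot 26} = \frac{1}{2582691} - \frac{3598}{\frac{1}{64} \cdot 26} = \frac{1}{2582691} - \frac{3598}{\frac{13}{32}} = \frac{1}{2582691} - \frac{115136}{13} = - \frac{297360710963}{33574983}$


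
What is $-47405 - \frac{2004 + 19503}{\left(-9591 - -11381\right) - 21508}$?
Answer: $- \frac{934710283}{19718} \approx -47404.0$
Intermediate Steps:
$-47405 - \frac{2004 + 19503}{\left(-9591 - -11381\right) - 21508} = -47405 - \frac{21507}{\left(-9591 + 11381\right) - 21508} = -47405 - \frac{21507}{1790 - 21508} = -47405 - \frac{21507}{-19718} = -47405 - 21507 \left(- \frac{1}{19718}\right) = -47405 - - \frac{21507}{19718} = -47405 + \frac{21507}{19718} = - \frac{934710283}{19718}$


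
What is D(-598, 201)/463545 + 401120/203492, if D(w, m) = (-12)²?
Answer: 5165735368/2620213865 ≈ 1.9715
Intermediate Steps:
D(w, m) = 144
D(-598, 201)/463545 + 401120/203492 = 144/463545 + 401120/203492 = 144*(1/463545) + 401120*(1/203492) = 16/51505 + 100280/50873 = 5165735368/2620213865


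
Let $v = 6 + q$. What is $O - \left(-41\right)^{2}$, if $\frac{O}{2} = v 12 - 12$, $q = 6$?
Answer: $-1417$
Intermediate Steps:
$v = 12$ ($v = 6 + 6 = 12$)
$O = 264$ ($O = 2 \left(12 \cdot 12 - 12\right) = 2 \left(144 - 12\right) = 2 \cdot 132 = 264$)
$O - \left(-41\right)^{2} = 264 - \left(-41\right)^{2} = 264 - 1681 = -1417$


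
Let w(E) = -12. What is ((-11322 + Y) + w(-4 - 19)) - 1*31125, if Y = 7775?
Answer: -34684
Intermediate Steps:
((-11322 + Y) + w(-4 - 19)) - 1*31125 = ((-11322 + 7775) - 12) - 1*31125 = (-3547 - 12) - 31125 = -3559 - 31125 = -34684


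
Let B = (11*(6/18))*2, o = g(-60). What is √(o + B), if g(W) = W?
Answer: I*√474/3 ≈ 7.2572*I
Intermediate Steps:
o = -60
B = 22/3 (B = (11*(6*(1/18)))*2 = (11*(⅓))*2 = (11/3)*2 = 22/3 ≈ 7.3333)
√(o + B) = √(-60 + 22/3) = √(-158/3) = I*√474/3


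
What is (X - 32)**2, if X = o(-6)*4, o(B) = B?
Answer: 3136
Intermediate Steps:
X = -24 (X = -6*4 = -24)
(X - 32)**2 = (-24 - 32)**2 = (-56)**2 = 3136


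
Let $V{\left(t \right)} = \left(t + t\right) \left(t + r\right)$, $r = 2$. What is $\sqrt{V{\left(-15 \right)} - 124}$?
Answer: $\sqrt{266} \approx 16.31$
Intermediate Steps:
$V{\left(t \right)} = 2 t \left(2 + t\right)$ ($V{\left(t \right)} = \left(t + t\right) \left(t + 2\right) = 2 t \left(2 + t\right)$)
$\sqrt{V{\left(-15 \right)} - 124} = \sqrt{2 \left(-15\right) \left(2 - 15\right) - 124} = \sqrt{2 \left(-15\right) \left(-13\right) - 124} = \sqrt{390 - 124} = \sqrt{266}$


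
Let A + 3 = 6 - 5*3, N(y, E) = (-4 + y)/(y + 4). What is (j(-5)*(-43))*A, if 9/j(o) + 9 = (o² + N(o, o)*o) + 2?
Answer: -172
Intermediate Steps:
N(y, E) = (-4 + y)/(4 + y)
j(o) = 9/(-7 + o² + o*(-4 + o)/(4 + o)) (j(o) = 9/(-9 + ((o² + ((-4 + o)/(4 + o))*o) + 2)) = 9/(-9 + ((o² + o*(-4 + o)/(4 + o)) + 2)) = 9/(-9 + (2 + o² + o*(-4 + o)/(4 + o))) = 9/(-7 + o² + o*(-4 + o)/(4 + o)))
A = -12 (A = -3 + (6 - 5*3) = -3 + (6 - 15) = -3 - 9 = -12)
(j(-5)*(-43))*A = ((9*(4 - 5)/(-5*(-4 - 5) + (-7 + (-5)²)*(4 - 5)))*(-43))*(-12) = ((9*(-1)/(-5*(-9) + (-7 + 25)*(-1)))*(-43))*(-12) = ((9*(-1)/(45 + 18*(-1)))*(-43))*(-12) = ((9*(-1)/(45 - 18))*(-43))*(-12) = ((9*(-1)/27)*(-43))*(-12) = ((9*(1/27)*(-1))*(-43))*(-12) = -⅓*(-43)*(-12) = (43/3)*(-12) = -172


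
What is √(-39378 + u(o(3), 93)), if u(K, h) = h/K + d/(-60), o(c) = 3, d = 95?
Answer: I*√1416549/6 ≈ 198.36*I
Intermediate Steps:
u(K, h) = -19/12 + h/K (u(K, h) = h/K + 95/(-60) = h/K + 95*(-1/60) = h/K - 19/12 = -19/12 + h/K)
√(-39378 + u(o(3), 93)) = √(-39378 + (-19/12 + 93/3)) = √(-39378 + (-19/12 + 93*(⅓))) = √(-39378 + (-19/12 + 31)) = √(-39378 + 353/12) = √(-472183/12) = I*√1416549/6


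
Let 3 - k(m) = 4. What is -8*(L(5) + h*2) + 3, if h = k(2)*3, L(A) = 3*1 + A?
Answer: -13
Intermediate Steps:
k(m) = -1 (k(m) = 3 - 1*4 = 3 - 4 = -1)
L(A) = 3 + A
h = -3 (h = -1*3 = -3)
-8*(L(5) + h*2) + 3 = -8*((3 + 5) - 3*2) + 3 = -8*(8 - 6) + 3 = -8*2 + 3 = -16 + 3 = -13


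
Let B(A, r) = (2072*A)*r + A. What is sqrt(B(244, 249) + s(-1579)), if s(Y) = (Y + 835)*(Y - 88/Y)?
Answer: 2*sqrt(79198679566411)/1579 ≈ 11272.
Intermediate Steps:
B(A, r) = A + 2072*A*r (B(A, r) = 2072*A*r + A = A + 2072*A*r)
s(Y) = (835 + Y)*(Y - 88/Y)
sqrt(B(244, 249) + s(-1579)) = sqrt(244*(1 + 2072*249) + (-88 + (-1579)**2 - 73480/(-1579) + 835*(-1579))) = sqrt(244*(1 + 515928) + (-88 + 2493241 - 73480*(-1/1579) - 1318465)) = sqrt(244*515929 + (-88 + 2493241 + 73480/1579 - 1318465)) = sqrt(125886676 + 1854905832/1579) = sqrt(200629967236/1579) = 2*sqrt(79198679566411)/1579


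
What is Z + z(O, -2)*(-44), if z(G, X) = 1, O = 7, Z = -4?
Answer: -48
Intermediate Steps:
Z + z(O, -2)*(-44) = -4 + 1*(-44) = -4 - 44 = -48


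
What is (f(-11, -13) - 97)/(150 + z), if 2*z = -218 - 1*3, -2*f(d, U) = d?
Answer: -183/79 ≈ -2.3165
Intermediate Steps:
f(d, U) = -d/2
z = -221/2 (z = (-218 - 1*3)/2 = (-218 - 3)/2 = (1/2)*(-221) = -221/2 ≈ -110.50)
(f(-11, -13) - 97)/(150 + z) = (-1/2*(-11) - 97)/(150 - 221/2) = (11/2 - 97)/(79/2) = -183/2*2/79 = -183/79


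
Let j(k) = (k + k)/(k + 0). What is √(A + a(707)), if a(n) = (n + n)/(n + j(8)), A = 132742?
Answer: 2*√16681970957/709 ≈ 364.34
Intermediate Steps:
j(k) = 2 (j(k) = (2*k)/k = 2)
a(n) = 2*n/(2 + n) (a(n) = (n + n)/(n + 2) = (2*n)/(2 + n) = 2*n/(2 + n))
√(A + a(707)) = √(132742 + 2*707/(2 + 707)) = √(132742 + 2*707/709) = √(132742 + 2*707*(1/709)) = √(132742 + 1414/709) = √(94115492/709) = 2*√16681970957/709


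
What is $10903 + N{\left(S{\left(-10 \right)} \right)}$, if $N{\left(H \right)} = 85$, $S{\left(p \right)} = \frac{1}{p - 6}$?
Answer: $10988$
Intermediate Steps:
$S{\left(p \right)} = \frac{1}{-6 + p}$
$10903 + N{\left(S{\left(-10 \right)} \right)} = 10903 + 85 = 10988$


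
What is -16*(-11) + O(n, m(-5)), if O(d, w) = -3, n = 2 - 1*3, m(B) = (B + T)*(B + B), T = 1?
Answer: 173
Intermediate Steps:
m(B) = 2*B*(1 + B) (m(B) = (B + 1)*(B + B) = (1 + B)*(2*B) = 2*B*(1 + B))
n = -1 (n = 2 - 3 = -1)
-16*(-11) + O(n, m(-5)) = -16*(-11) - 3 = 176 - 3 = 173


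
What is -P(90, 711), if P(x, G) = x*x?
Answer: -8100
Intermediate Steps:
P(x, G) = x²
-P(90, 711) = -1*90² = -1*8100 = -8100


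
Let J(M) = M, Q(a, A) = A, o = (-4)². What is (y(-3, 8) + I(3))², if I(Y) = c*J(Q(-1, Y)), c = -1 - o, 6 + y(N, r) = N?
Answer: 3600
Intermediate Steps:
o = 16
y(N, r) = -6 + N
c = -17 (c = -1 - 1*16 = -1 - 16 = -17)
I(Y) = -17*Y
(y(-3, 8) + I(3))² = ((-6 - 3) - 17*3)² = (-9 - 51)² = (-60)² = 3600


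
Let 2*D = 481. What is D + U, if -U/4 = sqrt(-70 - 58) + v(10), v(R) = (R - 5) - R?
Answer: 521/2 - 32*I*sqrt(2) ≈ 260.5 - 45.255*I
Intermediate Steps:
D = 481/2 (D = (1/2)*481 = 481/2 ≈ 240.50)
v(R) = -5 (v(R) = (-5 + R) - R = -5)
U = 20 - 32*I*sqrt(2) (U = -4*(sqrt(-70 - 58) - 5) = -4*(sqrt(-128) - 5) = -4*(8*I*sqrt(2) - 5) = -4*(-5 + 8*I*sqrt(2)) = 20 - 32*I*sqrt(2) ≈ 20.0 - 45.255*I)
D + U = 481/2 + (20 - 32*I*sqrt(2)) = 521/2 - 32*I*sqrt(2)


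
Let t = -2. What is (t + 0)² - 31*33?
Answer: -1019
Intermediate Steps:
(t + 0)² - 31*33 = (-2 + 0)² - 31*33 = (-2)² - 1023 = 4 - 1023 = -1019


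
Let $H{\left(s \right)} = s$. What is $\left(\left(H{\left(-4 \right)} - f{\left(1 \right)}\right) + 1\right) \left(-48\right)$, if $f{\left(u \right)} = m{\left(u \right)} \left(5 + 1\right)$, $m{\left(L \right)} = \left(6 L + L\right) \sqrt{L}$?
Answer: $2160$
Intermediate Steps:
$m{\left(L \right)} = 7 L^{\frac{3}{2}}$ ($m{\left(L \right)} = 7 L \sqrt{L} = 7 L^{\frac{3}{2}}$)
$f{\left(u \right)} = 42 u^{\frac{3}{2}}$ ($f{\left(u \right)} = 7 u^{\frac{3}{2}} \left(5 + 1\right) = 7 u^{\frac{3}{2}} \cdot 6 = 42 u^{\frac{3}{2}}$)
$\left(\left(H{\left(-4 \right)} - f{\left(1 \right)}\right) + 1\right) \left(-48\right) = \left(\left(-4 - 42 \cdot 1^{\frac{3}{2}}\right) + 1\right) \left(-48\right) = \left(\left(-4 - 42 \cdot 1\right) + 1\right) \left(-48\right) = \left(\left(-4 - 42\right) + 1\right) \left(-48\right) = \left(-46 + 1\right) \left(-48\right) = \left(-45\right) \left(-48\right) = 2160$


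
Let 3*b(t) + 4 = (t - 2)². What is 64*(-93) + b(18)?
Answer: -5868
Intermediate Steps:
b(t) = -4/3 + (-2 + t)²/3 (b(t) = -4/3 + (t - 2)²/3 = -4/3 + (-2 + t)²/3)
64*(-93) + b(18) = 64*(-93) + (⅓)*18*(-4 + 18) = -5952 + (⅓)*18*14 = -5952 + 84 = -5868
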